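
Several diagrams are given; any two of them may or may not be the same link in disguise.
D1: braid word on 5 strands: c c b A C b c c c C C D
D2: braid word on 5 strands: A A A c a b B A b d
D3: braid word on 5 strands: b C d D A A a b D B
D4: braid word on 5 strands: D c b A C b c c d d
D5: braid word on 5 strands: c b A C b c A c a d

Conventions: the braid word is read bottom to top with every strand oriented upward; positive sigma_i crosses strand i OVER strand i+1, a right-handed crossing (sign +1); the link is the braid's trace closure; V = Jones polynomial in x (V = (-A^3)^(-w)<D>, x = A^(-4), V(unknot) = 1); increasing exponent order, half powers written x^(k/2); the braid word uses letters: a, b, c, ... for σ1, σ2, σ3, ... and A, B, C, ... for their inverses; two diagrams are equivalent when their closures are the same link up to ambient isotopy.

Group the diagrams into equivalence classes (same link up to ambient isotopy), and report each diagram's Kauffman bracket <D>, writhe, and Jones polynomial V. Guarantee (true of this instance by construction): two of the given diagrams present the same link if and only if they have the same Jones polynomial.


grouping into links: {D1, D4, D5} | {D2} | {D3}
V(D1) = x - x^2 + 2x^3 - x^4 + x^5 - x^6  (w +2, c 12, <D> = -A^-18 + A^-14 - A^-10 + 2A^-6 - A^-2 + A^2)
D2 (bracket A^4 + A^12 - A^16; 10 crossings at w = 0): V = -x^-4 + x^-3 + x^-1
D3 (bracket A^-6; 10 crossings at w = -2): V = 1
V(D4) = x - x^2 + 2x^3 - x^4 + x^5 - x^6  [10 crossings, <D> = -A^-12 + A^-8 - A^-4 + 2 - A^4 + A^8, w = +4]
V(D5) = x - x^2 + 2x^3 - x^4 + x^5 - x^6  [10 crossings, <D> = -A^-12 + A^-8 - A^-4 + 2 - A^4 + A^8, w = +4]
key observation: 3 classes among 5 diagrams; unequal V(x) rules out equality


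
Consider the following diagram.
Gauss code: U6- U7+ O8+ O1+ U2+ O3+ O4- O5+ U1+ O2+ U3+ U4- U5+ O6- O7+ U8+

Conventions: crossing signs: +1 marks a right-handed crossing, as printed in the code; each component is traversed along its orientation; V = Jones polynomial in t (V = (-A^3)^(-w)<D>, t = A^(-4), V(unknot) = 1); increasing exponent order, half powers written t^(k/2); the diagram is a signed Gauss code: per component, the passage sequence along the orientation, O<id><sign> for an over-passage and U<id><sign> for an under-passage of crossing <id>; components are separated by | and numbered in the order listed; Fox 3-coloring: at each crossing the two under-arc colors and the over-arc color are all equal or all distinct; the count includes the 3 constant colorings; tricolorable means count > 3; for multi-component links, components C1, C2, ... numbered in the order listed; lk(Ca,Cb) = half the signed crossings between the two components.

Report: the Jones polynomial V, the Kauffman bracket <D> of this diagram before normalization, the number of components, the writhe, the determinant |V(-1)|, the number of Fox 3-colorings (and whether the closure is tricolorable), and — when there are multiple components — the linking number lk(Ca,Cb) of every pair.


V = t + t^3 - t^4
<D> = -A^-4 + 1 + A^8 (w = +4)
1 component over 8 crossings, w = +4
9 Fox colorings among 3^8, |V(-1)| = 3: tricolorable
why: |V(-1)| = 3: so tricolorable, since 3 divides 3


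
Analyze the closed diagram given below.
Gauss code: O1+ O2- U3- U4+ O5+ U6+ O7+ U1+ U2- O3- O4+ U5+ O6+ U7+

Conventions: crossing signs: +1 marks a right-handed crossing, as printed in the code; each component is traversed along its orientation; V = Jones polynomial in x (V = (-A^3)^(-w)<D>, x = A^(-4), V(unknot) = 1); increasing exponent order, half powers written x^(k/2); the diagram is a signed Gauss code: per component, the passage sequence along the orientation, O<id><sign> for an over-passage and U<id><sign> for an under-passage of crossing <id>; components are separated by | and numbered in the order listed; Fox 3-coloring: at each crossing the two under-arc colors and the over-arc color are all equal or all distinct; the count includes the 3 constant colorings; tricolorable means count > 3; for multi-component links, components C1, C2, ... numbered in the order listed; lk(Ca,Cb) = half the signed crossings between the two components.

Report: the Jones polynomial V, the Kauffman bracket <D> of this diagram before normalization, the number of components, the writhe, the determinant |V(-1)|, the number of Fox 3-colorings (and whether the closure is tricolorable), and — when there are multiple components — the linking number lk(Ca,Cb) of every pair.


Jones polynomial: V(x) = x + x^3 - x^4
<D> = A^-7 - A^-3 - A^5; writhe +3
components 1, writhe +3 (7 crossings)
3-colorings: 9 of 3^7, det 3 — tricolorable
note: the span of V is 3, forcing >= 3 crossings in any diagram


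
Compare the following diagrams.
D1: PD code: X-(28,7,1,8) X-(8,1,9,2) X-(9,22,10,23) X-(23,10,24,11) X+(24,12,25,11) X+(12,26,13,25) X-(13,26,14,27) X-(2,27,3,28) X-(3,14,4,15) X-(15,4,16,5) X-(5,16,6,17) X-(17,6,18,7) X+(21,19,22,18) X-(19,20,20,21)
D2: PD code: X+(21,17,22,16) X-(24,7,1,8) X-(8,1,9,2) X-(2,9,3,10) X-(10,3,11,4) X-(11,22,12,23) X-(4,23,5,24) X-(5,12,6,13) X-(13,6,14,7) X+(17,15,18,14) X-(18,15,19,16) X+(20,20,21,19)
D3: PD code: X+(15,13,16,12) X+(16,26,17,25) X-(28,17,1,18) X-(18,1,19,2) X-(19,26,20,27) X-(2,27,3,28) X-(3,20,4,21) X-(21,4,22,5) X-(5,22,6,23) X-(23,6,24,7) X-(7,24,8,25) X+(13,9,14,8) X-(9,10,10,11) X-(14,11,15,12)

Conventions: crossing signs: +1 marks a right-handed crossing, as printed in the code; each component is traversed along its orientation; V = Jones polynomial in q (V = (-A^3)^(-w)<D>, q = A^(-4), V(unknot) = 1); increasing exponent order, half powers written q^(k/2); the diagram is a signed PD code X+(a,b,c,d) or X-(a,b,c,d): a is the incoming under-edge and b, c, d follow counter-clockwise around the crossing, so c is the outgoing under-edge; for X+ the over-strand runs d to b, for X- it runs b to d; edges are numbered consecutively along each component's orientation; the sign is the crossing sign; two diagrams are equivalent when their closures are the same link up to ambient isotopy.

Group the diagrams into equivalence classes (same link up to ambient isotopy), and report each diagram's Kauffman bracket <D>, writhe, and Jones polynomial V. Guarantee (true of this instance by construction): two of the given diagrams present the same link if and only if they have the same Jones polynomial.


grouping into links: {D1, D2, D3}
V(D1) = -q^-10 + q^-9 - q^-8 + q^-7 - q^-6 + q^-5 + q^-3  (w -8, c 14, <D> = A^-12 + A^-4 - 1 + A^4 - A^8 + A^12 - A^16)
V(D2) = -q^-10 + q^-9 - q^-8 + q^-7 - q^-6 + q^-5 + q^-3  [12 crossings, <D> = A^-6 + A^2 - A^6 + A^10 - A^14 + A^18 - A^22, w = -6]
D3 (bracket A^-12 + A^-4 - 1 + A^4 - A^8 + A^12 - A^16; 14 crossings at w = -8): V = -q^-10 + q^-9 - q^-8 + q^-7 - q^-6 + q^-5 + q^-3
why: one V(q) for all 3 diagrams — one class (guaranteed)


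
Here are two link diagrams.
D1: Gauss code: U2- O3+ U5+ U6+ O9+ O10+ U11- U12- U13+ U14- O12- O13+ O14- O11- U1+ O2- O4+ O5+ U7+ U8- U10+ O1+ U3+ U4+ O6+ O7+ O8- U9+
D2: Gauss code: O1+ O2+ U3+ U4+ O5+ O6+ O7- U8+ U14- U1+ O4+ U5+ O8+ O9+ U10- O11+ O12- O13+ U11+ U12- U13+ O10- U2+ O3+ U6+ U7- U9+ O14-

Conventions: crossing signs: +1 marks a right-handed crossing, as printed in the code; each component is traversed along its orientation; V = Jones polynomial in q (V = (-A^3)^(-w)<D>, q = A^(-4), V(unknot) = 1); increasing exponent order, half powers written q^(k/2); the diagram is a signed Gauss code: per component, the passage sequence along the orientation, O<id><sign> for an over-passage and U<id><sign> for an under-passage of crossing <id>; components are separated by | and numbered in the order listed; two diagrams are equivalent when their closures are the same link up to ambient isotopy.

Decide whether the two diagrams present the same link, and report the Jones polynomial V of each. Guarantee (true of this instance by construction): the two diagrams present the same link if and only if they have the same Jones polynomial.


same link: yes
V(D1) = q^2 + 2q^4 - 2q^5 + q^6 - 2q^7 + q^8  [14 crossings, <D> = A^-20 - 2A^-16 + A^-12 - 2A^-8 + 2A^-4 + A^4, w = +4]
V(D2) = q^2 + 2q^4 - 2q^5 + q^6 - 2q^7 + q^8  [14 crossings, <D> = A^-14 - 2A^-10 + A^-6 - 2A^-2 + 2A^2 + A^10, w = +6]
insight: one V(q) for all 2 diagrams — one class (guaranteed)


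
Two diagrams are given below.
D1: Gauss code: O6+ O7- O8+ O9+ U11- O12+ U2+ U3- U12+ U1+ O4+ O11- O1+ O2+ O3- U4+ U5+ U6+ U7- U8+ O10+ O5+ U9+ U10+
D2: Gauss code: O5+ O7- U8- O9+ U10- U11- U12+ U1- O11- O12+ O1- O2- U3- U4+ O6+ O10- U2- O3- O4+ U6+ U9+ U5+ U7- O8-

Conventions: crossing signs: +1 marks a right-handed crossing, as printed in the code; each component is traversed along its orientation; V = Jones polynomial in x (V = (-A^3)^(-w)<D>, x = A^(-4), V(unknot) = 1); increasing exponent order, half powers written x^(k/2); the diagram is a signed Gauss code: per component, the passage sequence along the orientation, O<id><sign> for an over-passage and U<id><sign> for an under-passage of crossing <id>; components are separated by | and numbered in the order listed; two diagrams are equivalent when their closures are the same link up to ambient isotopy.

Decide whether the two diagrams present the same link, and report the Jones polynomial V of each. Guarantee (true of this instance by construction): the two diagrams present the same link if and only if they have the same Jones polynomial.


same link: no
V(D1) = x + x^3 - x^4  [12 crossings, <D> = -A^2 + A^6 + A^14, w = +6]
V(D2) = 1  [12 crossings, <D> = A^-6, w = -2]
insight: V(x) takes 2 values over 2 diagrams, fixing the grouping


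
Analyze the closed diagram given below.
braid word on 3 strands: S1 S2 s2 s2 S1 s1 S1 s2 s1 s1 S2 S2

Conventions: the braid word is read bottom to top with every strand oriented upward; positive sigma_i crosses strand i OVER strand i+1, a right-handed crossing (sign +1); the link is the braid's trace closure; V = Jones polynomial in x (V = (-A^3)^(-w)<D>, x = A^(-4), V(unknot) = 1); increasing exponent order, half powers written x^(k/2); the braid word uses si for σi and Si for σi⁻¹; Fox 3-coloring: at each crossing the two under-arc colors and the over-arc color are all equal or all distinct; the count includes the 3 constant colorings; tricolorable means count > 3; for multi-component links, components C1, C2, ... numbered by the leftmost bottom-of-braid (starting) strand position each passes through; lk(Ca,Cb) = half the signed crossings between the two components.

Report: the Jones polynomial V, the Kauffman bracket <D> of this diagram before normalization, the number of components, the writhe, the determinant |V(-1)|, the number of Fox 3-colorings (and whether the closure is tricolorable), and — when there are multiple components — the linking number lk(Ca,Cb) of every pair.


V(x) = -x^-3 + 2x^-2 - 2x^-1 + 3 - 2x + 2x^2 - x^3
bracket: -A^-12 + 2A^-8 - 2A^-4 + 3 - 2A^4 + 2A^8 - A^12, w = 0
1 component, writhe 0, over 12 crossings
det 13, colorings 3 of 3^12 — not tricolorable
observation: V spans 6 powers of x: at least 6 crossings in any diagram


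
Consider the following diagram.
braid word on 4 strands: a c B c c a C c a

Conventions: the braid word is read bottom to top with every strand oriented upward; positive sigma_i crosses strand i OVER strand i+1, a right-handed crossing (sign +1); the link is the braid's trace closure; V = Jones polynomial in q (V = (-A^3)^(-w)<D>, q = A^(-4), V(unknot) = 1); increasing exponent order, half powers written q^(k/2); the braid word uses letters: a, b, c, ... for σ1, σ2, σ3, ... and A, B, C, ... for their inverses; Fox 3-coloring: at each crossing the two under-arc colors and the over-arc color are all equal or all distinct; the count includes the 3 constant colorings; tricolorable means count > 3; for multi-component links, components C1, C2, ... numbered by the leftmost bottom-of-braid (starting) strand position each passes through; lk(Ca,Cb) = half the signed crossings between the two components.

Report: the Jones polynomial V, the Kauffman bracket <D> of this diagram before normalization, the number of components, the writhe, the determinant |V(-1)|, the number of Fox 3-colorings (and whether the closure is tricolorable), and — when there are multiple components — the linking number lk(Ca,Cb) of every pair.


Jones polynomial: V(q) = q^2 + 2q^4 - 2q^5 + q^6 - 2q^7 + q^8
<D> = -A^-17 + 2A^-13 - A^-9 + 2A^-5 - 2A^-1 - A^7; writhe +5
components 1, writhe +5 (9 crossings)
3-colorings: 27 of 3^9, det 9 — tricolorable
note: |V(-1)| = 9: so tricolorable, since 3 divides 9


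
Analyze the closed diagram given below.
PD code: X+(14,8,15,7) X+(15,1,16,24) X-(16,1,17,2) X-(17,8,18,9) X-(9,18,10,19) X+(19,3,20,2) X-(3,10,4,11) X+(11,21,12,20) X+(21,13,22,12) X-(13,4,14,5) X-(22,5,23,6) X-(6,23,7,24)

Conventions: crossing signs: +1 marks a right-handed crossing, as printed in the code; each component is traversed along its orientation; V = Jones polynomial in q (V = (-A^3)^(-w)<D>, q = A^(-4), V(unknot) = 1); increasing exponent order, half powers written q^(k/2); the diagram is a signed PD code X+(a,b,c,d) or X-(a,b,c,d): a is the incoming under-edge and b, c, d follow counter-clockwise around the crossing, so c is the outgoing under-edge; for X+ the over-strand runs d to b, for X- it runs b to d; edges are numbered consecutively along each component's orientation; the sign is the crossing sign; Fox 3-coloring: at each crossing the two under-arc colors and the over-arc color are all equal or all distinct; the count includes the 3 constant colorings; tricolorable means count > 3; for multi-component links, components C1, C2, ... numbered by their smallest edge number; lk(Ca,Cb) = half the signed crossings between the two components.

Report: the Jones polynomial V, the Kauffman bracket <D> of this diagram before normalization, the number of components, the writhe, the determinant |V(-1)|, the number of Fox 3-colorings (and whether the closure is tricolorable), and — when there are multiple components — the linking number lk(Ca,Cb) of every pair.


Jones polynomial: V(q) = -q^-5 + q^-4 - q^-3 + 2q^-2 - q^-1 + 2 - q
<D> = -A^-10 + 2A^-6 - A^-2 + 2A^2 - A^6 + A^10 - A^14; writhe -2
components 1, writhe -2 (12 crossings)
3-colorings: 9 of 3^12, det 9 — tricolorable
note: det 9 = |V(-1)|; divisible by 3, so tricolorable


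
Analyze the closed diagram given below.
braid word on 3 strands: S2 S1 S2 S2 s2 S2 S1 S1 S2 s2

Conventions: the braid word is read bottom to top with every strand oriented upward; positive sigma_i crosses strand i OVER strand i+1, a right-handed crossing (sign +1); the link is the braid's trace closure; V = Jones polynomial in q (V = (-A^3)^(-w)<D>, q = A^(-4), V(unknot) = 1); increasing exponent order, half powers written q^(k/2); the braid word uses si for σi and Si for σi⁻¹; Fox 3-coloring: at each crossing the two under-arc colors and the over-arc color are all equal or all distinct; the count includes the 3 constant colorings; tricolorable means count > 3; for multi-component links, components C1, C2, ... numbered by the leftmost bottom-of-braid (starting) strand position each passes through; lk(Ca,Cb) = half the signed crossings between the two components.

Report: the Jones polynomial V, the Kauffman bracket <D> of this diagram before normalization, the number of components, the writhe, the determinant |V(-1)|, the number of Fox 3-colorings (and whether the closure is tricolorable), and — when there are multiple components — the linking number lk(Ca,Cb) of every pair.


Jones polynomial: V(q) = -q^-7 + q^-6 - q^-5 + q^-4 + q^-2
<D> = A^-10 + A^-2 - A^2 + A^6 - A^10; writhe -6
components 1, writhe -6 (10 crossings)
3-colorings: 3 of 3^10, det 5 — not tricolorable
note: w = -6 shifts under R1 moves; the (-A^3)^(6) factor cancels that in V


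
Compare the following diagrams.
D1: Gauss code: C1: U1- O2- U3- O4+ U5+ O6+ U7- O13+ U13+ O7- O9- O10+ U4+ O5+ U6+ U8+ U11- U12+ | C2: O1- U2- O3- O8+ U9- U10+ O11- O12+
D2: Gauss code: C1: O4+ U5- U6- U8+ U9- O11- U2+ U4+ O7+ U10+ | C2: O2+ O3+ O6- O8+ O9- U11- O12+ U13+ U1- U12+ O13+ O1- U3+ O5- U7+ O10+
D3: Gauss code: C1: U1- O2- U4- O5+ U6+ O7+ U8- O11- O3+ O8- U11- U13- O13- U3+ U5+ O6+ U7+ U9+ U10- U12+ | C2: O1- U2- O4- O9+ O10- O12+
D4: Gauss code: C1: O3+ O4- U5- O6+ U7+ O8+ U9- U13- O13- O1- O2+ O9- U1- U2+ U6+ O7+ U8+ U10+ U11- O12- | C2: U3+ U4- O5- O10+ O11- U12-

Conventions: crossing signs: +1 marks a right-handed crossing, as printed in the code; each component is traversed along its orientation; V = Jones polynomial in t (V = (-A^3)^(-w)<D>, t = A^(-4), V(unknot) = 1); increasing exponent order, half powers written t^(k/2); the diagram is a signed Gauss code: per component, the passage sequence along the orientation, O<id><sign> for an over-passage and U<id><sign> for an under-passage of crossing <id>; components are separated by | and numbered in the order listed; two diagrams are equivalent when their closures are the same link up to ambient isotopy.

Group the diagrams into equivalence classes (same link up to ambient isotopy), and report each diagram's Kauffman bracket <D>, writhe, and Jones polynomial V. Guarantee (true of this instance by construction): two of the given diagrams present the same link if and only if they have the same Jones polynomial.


classes: {D1, D3, D4} | {D2}
V(D1) = -t^(-3/2) - 2t^(1/2) + t^(3/2) - t^(5/2) + t^(7/2)  [13 crossings, <D> = -A^-11 + A^-7 - A^-3 + 2A + A^9, w = +1]
V(D2) = -t^(-3/2) + t^(-1/2) - 2t^(1/2) + t^(3/2) - 2t^(5/2) + t^(7/2)  [13 crossings, <D> = -A^-5 + 2A^-1 - A^3 + 2A^7 - A^11 + A^15, w = +3]
V(D3) = -t^(-3/2) - 2t^(1/2) + t^(3/2) - t^(5/2) + t^(7/2)  (w -1, c 13, <D> = -A^-17 + A^-13 - A^-9 + 2A^-5 + A^3)
V(D4) = -t^(-3/2) - 2t^(1/2) + t^(3/2) - t^(5/2) + t^(7/2)  (w -1, c 13, <D> = -A^-17 + A^-13 - A^-9 + 2A^-5 + A^3)
note: comparing 4 Jones polynomials yields 2 groups


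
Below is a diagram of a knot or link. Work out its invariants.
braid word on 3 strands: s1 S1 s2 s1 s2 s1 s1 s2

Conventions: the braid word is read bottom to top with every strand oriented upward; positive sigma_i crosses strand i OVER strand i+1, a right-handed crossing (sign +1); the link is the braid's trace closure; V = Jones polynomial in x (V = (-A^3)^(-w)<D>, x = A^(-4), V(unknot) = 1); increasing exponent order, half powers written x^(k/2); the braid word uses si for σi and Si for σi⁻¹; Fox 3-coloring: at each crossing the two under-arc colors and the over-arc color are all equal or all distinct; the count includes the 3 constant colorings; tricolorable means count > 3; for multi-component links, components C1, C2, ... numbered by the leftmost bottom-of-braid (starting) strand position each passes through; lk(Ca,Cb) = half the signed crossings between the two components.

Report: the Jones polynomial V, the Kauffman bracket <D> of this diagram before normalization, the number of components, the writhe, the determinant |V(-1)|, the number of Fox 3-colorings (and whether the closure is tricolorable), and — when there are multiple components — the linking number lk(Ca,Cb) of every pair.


V(x) = x^2 + x^4 - x^5 + x^6 - x^7
bracket: -A^-10 + A^-6 - A^-2 + A^2 + A^10, w = +6
1 component, writhe +6, over 8 crossings
det 5, colorings 3 of 3^8 — not tricolorable
observation: inverse pairs cancel, leaving σ2 σ1 σ2 σ1 σ1 σ2


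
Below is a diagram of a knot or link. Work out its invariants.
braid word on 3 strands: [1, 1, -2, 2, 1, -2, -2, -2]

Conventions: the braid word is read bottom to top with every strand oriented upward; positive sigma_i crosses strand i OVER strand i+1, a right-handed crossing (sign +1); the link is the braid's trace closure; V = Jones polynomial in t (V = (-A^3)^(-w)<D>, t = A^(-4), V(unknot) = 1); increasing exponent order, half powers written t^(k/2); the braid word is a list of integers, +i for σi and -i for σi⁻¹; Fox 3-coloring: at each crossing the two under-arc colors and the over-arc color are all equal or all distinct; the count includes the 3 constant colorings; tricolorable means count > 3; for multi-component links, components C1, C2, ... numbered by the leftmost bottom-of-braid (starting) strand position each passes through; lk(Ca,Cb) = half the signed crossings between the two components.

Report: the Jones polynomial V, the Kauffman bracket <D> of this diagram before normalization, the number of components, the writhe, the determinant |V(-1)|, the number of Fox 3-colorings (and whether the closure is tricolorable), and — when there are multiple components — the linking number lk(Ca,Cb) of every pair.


Jones polynomial: V(t) = -t^-3 + t^-2 - t^-1 + 3 - t + t^2 - t^3
<D> = -A^-12 + A^-8 - A^-4 + 3 - A^4 + A^8 - A^12; writhe 0
components 1, writhe 0 (8 crossings)
3-colorings: 27 of 3^8, det 9 — tricolorable
note: |V(-1)| = 9: so tricolorable, since 3 divides 9


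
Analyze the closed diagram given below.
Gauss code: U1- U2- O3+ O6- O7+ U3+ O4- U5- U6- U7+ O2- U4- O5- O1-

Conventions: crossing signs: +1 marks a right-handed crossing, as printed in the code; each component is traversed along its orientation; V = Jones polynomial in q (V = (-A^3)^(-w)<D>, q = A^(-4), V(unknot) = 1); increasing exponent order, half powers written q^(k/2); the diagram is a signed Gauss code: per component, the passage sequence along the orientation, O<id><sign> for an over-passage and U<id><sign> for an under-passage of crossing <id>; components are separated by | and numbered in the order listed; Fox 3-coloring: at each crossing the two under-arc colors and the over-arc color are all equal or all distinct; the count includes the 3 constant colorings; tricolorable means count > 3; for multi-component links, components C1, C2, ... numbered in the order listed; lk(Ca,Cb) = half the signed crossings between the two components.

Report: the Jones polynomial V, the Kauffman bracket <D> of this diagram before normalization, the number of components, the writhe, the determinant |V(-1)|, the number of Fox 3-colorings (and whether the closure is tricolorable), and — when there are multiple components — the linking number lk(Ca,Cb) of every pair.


V(q) = -q^-4 + q^-3 + q^-1
bracket: -A^-5 - A^3 + A^7, w = -3
1 component, writhe -3, over 7 crossings
det 3, colorings 9 of 3^7 — tricolorable
observation: the span of V is 3, forcing >= 3 crossings in any diagram


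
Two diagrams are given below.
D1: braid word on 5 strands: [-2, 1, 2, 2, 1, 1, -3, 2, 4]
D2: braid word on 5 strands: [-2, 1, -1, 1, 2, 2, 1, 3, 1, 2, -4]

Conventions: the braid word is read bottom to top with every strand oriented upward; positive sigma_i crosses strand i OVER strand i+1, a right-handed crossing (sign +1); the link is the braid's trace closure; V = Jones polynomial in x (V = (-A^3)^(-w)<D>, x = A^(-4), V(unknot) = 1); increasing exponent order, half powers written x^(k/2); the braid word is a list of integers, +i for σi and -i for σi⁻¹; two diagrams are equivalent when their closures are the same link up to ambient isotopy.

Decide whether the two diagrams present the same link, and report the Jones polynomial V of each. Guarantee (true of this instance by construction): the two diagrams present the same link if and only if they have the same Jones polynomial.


same link: yes
V(D1) = -x^(3/2) - 2x^(7/2) + x^(9/2) - x^(11/2) + x^(13/2)  [9 crossings, <D> = -A^-11 + A^-7 - A^-3 + 2A + A^9, w = +5]
D2 (bracket -A^-11 + A^-7 - A^-3 + 2A + A^9; 11 crossings at w = +5): V = -x^(3/2) - 2x^(7/2) + x^(9/2) - x^(11/2) + x^(13/2)
note: D2 (11 crossings) and D1 (9) are Markov-related braid presentations


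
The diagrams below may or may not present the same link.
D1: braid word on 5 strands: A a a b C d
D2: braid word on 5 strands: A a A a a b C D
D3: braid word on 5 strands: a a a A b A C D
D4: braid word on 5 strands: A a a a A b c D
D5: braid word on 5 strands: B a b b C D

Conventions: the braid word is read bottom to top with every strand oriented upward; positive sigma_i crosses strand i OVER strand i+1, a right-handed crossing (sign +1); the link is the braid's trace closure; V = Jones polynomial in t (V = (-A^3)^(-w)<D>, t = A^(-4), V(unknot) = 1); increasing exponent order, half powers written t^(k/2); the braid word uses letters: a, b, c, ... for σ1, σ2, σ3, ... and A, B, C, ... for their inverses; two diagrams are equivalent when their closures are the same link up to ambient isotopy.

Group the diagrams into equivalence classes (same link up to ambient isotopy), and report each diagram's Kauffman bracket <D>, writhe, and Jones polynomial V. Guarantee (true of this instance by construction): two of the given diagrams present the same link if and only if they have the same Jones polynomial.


classes: {D1, D2, D3, D4, D5}
V(D1) = 1  [6 crossings, <D> = A^6, w = +2]
V(D2) = 1  [8 crossings, <D> = 1, w = 0]
D3 (bracket 1; 8 crossings at w = 0): V = 1
V(D4) = 1  [8 crossings, <D> = A^6, w = +2]
V(D5) = 1  (w 0, c 6, <D> = 1)
note: one V(t) for all 5 diagrams — one class (guaranteed)


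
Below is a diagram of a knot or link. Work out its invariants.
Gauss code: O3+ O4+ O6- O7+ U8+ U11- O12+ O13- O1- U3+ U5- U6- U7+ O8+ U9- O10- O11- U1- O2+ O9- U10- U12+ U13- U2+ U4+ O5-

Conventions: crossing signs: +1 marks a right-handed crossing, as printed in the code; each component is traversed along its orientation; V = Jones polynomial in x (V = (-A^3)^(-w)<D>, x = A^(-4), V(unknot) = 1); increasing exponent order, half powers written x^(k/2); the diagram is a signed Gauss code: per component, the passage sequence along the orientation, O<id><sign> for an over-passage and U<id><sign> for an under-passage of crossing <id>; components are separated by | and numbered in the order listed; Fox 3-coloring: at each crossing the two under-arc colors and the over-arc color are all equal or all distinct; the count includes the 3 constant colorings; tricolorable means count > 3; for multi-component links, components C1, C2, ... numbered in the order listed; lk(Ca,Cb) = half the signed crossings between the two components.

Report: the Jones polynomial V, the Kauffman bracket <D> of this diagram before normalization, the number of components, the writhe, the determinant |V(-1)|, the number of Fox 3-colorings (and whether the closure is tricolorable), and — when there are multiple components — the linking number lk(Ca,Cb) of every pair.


V = -x^-4 + x^-3 + x^-1
<D> = -A - A^9 + A^13 (w = -1)
1 component over 13 crossings, w = -1
9 Fox colorings among 3^13, |V(-1)| = 3: tricolorable
why: |V(-1)| = 3: so tricolorable, since 3 divides 3


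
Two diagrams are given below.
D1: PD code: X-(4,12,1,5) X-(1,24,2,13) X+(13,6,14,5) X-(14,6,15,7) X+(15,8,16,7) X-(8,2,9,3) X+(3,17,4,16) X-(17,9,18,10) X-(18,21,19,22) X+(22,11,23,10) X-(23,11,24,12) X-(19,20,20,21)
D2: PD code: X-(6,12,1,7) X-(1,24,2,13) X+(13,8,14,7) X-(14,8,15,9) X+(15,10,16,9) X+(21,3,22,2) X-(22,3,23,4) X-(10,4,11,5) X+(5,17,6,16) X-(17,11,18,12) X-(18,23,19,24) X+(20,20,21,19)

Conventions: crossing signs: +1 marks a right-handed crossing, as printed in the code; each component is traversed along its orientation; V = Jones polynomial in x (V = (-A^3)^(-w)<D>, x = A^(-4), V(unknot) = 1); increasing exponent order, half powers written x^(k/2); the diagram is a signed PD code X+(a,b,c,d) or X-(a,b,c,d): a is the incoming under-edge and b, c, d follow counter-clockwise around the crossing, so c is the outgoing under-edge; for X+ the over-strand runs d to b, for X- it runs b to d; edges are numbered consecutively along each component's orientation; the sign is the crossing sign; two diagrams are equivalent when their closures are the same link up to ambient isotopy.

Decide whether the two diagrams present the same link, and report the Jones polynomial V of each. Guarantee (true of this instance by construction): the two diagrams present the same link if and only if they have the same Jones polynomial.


equivalent: yes
V(D1) = x^-3 + x^-2 + x^-1 + 1  (w -4, c 12, <D> = A^-12 + A^-8 + A^-4 + 1)
V(D2) = x^-3 + x^-2 + x^-1 + 1  [12 crossings, <D> = A^-6 + A^-2 + A^2 + A^6, w = -2]
key observation: all 2 diagrams share one V(x), hence one class


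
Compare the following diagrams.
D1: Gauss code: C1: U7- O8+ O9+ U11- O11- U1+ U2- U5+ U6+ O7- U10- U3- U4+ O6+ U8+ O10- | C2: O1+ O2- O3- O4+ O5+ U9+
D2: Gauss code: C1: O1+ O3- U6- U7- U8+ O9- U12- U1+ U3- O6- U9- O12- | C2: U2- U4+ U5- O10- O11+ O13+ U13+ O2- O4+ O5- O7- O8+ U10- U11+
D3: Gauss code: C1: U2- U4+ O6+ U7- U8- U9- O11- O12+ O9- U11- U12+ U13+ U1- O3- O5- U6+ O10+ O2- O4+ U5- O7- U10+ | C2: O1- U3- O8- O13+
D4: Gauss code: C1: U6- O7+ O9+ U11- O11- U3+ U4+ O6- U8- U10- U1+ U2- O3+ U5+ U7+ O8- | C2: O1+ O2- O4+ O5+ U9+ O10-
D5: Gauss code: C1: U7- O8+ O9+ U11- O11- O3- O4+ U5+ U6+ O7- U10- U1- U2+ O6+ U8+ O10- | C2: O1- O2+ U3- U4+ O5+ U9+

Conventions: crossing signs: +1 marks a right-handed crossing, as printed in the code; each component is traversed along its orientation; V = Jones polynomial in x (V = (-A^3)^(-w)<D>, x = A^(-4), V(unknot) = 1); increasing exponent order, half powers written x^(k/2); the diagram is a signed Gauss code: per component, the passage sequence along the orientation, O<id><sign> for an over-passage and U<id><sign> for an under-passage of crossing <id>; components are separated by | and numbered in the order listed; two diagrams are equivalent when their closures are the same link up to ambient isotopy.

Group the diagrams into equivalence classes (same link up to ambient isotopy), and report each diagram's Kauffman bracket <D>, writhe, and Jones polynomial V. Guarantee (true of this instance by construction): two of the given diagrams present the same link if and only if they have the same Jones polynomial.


grouping into links: {D1, D4, D5} | {D2} | {D3}
V(D1) = -x^(-3/2) + x^(-1/2) - 2x^(1/2) + 2x^(3/2) - 2x^(5/2) + x^(7/2) - x^(9/2)  (w +1, c 11, <D> = A^-15 - A^-11 + 2A^-7 - 2A^-3 + 2A - A^5 + A^9)
V(D2) = x^(-9/2) - x^(-5/2) - x^(-3/2) - x^(-1/2)  [13 crossings, <D> = A^-7 + A^-3 + A - A^9, w = -3]
V(D3) = -x^(-9/2) + x^(-7/2) - 2x^(-5/2) + 2x^(-3/2) - 2x^(-1/2) + x^(1/2) - x^(3/2)  [13 crossings, <D> = A^-15 - A^-11 + 2A^-7 - 2A^-3 + 2A - A^5 + A^9, w = -3]
V(D4) = -x^(-3/2) + x^(-1/2) - 2x^(1/2) + 2x^(3/2) - 2x^(5/2) + x^(7/2) - x^(9/2)  [11 crossings, <D> = A^-15 - A^-11 + 2A^-7 - 2A^-3 + 2A - A^5 + A^9, w = +1]
V(D5) = -x^(-3/2) + x^(-1/2) - 2x^(1/2) + 2x^(3/2) - 2x^(5/2) + x^(7/2) - x^(9/2)  [11 crossings, <D> = A^-15 - A^-11 + 2A^-7 - 2A^-3 + 2A - A^5 + A^9, w = +1]
key observation: 3 values of V(x) split the 5 diagrams


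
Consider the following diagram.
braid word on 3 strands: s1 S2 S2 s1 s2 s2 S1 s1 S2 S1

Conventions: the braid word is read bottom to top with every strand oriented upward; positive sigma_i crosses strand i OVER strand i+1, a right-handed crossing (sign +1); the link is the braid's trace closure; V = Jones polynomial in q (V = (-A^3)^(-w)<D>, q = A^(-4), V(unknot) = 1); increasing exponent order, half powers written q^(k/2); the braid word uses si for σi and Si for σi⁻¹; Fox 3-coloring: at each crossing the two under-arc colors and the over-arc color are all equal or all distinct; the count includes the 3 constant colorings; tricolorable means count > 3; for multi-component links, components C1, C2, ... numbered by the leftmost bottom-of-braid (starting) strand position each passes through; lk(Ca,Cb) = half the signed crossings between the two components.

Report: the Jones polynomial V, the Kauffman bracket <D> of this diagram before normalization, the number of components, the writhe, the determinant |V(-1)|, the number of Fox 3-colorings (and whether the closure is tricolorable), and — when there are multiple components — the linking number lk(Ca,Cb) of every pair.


V = 1
<D> = 1 (w = 0)
1 component over 10 crossings, w = 0
3 Fox colorings among 3^10, |V(-1)| = 1: not tricolorable
why: w = 0 (over 10 crossings) is diagram-only; (-A^3)^(0) removes it from V


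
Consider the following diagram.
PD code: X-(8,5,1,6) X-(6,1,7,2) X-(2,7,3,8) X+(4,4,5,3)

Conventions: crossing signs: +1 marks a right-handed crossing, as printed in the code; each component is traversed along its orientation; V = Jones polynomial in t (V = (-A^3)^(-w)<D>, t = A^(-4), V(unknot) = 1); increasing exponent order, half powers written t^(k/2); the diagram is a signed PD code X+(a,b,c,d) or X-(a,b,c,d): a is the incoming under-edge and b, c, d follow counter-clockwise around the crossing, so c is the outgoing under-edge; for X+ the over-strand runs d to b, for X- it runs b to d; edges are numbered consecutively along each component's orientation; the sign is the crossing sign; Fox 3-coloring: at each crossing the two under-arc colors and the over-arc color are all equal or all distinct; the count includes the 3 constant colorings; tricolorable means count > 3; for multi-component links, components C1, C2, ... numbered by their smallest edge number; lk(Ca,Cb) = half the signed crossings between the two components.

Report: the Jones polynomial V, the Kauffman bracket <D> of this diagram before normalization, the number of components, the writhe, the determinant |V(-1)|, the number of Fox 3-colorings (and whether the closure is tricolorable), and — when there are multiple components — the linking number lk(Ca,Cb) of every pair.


Jones polynomial: V(t) = -t^-4 + t^-3 + t^-1
<D> = A^-2 + A^6 - A^10; writhe -2
components 1, writhe -2 (4 crossings)
3-colorings: 9 of 3^4, det 3 — tricolorable
note: V spans 3 powers of t: at least 3 crossings in any diagram


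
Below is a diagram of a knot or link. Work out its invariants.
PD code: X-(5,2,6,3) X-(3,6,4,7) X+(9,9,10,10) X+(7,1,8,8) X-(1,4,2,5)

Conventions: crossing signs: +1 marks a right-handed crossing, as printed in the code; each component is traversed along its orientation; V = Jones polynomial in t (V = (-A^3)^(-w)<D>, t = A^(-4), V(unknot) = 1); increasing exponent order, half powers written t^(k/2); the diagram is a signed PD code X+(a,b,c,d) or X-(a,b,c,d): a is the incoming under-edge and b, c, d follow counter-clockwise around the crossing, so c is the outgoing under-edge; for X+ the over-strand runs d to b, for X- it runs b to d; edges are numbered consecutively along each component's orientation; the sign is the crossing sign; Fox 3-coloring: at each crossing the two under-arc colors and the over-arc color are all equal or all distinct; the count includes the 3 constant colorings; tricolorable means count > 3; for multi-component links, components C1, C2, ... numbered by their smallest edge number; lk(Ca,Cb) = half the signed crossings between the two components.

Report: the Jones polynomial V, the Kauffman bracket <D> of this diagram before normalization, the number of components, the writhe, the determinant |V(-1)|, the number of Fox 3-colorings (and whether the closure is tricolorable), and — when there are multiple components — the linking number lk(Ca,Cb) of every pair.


V = t^(-9/2) - t^(-5/2) - t^(-3/2) - t^(-1/2)
<D> = A^-1 + A^3 + A^7 - A^15 (w = -1)
2 components over 5 crossings, w = -1
lk(C1,C2): 0
27 Fox colorings among 3^5, |V(-1)| = 0: tricolorable
why: span 4 respects span(V) <= c + mu - 1 = 6 for this 2-component diagram


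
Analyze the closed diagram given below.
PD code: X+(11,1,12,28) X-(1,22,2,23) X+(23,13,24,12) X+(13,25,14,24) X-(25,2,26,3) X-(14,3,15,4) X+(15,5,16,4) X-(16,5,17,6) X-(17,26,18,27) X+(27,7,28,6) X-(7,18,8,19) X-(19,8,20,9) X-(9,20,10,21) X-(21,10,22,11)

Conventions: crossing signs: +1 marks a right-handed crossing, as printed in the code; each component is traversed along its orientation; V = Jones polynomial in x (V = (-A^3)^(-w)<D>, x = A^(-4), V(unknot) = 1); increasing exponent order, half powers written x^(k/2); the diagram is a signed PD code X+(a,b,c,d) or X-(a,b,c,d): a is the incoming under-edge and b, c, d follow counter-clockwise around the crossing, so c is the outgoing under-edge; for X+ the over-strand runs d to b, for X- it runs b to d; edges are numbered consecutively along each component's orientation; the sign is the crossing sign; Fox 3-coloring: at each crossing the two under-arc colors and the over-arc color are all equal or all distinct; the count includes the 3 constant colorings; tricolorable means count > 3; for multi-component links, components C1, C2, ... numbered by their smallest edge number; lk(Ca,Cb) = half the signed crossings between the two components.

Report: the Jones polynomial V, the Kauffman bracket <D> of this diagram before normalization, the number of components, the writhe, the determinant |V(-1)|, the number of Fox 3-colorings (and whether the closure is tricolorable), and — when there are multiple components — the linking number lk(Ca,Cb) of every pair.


Jones polynomial: V(x) = x^-8 - 2x^-7 + 2x^-6 - 3x^-5 + 3x^-4 - 2x^-3 + 2x^-2 - x^-1 + 1
<D> = A^-12 - A^-8 + 2A^-4 - 2 + 3A^4 - 3A^8 + 2A^12 - 2A^16 + A^20; writhe -4
components 1, writhe -4 (14 crossings)
3-colorings: 3 of 3^14, det 17 — not tricolorable
note: |V(-1)| = 17: so not tricolorable, since 3 does not divide 17


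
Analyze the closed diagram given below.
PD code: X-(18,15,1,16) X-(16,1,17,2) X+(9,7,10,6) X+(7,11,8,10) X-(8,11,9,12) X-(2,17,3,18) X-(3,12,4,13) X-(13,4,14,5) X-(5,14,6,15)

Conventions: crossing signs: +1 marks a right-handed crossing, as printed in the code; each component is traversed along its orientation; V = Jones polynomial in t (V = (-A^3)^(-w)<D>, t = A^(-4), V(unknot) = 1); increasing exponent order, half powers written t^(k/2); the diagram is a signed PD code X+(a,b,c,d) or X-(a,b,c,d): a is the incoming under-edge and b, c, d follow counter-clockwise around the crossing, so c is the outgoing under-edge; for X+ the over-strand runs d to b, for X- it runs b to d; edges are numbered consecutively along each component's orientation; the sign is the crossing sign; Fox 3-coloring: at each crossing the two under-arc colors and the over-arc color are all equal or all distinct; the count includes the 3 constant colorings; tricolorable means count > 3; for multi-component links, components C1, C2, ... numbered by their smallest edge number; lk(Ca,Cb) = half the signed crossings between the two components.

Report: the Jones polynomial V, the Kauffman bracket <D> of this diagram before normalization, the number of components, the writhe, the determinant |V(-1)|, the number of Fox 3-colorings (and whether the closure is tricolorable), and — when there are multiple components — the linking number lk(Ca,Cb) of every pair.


V = t^-8 - 2t^-7 + t^-6 - 2t^-5 + 2t^-4 + t^-2
<D> = -A^-7 - 2A + 2A^5 - A^9 + 2A^13 - A^17 (w = -5)
1 component over 9 crossings, w = -5
27 Fox colorings among 3^9, |V(-1)| = 9: tricolorable
why: w = -5 shifts under R1 moves; the (-A^3)^(5) factor cancels that in V


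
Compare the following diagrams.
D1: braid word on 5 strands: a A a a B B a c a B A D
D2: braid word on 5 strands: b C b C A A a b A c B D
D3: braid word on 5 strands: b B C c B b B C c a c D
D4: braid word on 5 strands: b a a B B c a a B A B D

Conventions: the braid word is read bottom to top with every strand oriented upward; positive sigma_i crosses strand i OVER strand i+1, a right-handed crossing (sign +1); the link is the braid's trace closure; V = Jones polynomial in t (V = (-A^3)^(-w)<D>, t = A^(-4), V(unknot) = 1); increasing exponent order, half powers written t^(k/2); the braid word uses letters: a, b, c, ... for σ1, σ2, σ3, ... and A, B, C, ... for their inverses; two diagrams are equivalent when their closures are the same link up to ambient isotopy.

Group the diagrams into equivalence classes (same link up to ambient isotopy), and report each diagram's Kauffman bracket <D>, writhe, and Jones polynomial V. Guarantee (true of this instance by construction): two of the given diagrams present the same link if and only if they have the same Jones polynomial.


grouping into links: {D1, D4} | {D2} | {D3}
V(D1) = -t^-3 + 2t^-2 - 2t^-1 + 3 - 2t + 2t^2 - t^3  (w 0, c 12, <D> = -A^-12 + 2A^-8 - 2A^-4 + 3 - 2A^4 + 2A^8 - A^12)
V(D2) = t^-2 - t^-1 + 1 - t + t^2  (w -2, c 12, <D> = A^-14 - A^-10 + A^-6 - A^-2 + A^2)
V(D3) = 1  [12 crossings, <D> = 1, w = 0]
V(D4) = -t^-3 + 2t^-2 - 2t^-1 + 3 - 2t + 2t^2 - t^3  (w 0, c 12, <D> = -A^-12 + 2A^-8 - 2A^-4 + 3 - 2A^4 + 2A^8 - A^12)
why: 3 values of V(t) split the 4 diagrams


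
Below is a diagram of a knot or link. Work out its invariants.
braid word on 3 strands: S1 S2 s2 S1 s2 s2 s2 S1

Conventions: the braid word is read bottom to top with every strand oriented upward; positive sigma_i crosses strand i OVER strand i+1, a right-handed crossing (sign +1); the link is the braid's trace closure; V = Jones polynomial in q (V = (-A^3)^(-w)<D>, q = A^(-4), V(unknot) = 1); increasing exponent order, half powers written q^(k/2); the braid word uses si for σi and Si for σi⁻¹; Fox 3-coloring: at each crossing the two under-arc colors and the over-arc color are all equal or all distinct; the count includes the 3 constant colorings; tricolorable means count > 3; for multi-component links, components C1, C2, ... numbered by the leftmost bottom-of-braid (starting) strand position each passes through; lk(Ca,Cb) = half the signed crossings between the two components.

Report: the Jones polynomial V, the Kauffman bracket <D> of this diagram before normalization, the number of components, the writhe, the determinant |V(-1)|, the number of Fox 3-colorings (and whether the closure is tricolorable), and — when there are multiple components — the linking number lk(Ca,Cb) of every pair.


V(q) = -q^-3 + q^-2 - q^-1 + 3 - q + q^2 - q^3
bracket: -A^-12 + A^-8 - A^-4 + 3 - A^4 + A^8 - A^12, w = 0
1 component, writhe 0, over 8 crossings
det 9, colorings 27 of 3^8 — tricolorable
observation: |V(-1)| = 9: so tricolorable, since 3 divides 9
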